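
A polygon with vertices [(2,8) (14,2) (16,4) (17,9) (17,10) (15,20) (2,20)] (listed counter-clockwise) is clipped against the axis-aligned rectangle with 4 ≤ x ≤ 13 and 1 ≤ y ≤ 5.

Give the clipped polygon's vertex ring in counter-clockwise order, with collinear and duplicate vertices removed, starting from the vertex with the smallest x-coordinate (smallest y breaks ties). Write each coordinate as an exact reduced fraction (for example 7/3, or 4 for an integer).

Clipped polygon: [(8,5) (13,5/2) (13,5)]

1. After x ≥ 4: [(4,7) (14,2) (16,4) (17,9) (17,10) (15,20) (4,20)]
2. After x ≤ 13: [(4,7) (13,5/2) (13,20) (4,20)]
3. After y ≥ 1: [(4,7) (13,5/2) (13,20) (4,20)]
4. After y ≤ 5: [(8,5) (13,5/2) (13,5)]
5. Canonical ring: [(8,5) (13,5/2) (13,5)]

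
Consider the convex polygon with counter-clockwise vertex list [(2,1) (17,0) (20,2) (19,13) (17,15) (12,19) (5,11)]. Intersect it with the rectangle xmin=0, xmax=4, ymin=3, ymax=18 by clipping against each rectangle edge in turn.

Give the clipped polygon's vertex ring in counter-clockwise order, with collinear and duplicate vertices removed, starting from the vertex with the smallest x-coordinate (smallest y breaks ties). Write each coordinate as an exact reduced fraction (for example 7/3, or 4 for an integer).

1. After x ≥ 0: [(2,1) (17,0) (20,2) (19,13) (17,15) (12,19) (5,11)]
2. After x ≤ 4: [(4,23/3) (2,1) (4,13/15)]
3. After y ≥ 3: [(4,3) (4,23/3) (13/5,3)]
4. After y ≤ 18: [(4,3) (4,23/3) (13/5,3)]
5. Canonical ring: [(13/5,3) (4,3) (4,23/3)]

Clipped polygon: [(13/5,3) (4,3) (4,23/3)]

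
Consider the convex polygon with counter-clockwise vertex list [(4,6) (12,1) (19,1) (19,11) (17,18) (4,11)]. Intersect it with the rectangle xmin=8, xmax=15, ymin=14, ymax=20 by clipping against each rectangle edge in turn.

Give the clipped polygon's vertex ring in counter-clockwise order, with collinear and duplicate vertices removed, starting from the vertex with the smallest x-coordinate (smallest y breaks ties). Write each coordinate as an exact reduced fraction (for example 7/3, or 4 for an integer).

Clipped polygon: [(67/7,14) (15,14) (15,220/13)]

1. After x ≥ 8: [(8,7/2) (12,1) (19,1) (19,11) (17,18) (8,171/13)]
2. After x ≤ 15: [(8,7/2) (12,1) (15,1) (15,220/13) (8,171/13)]
3. After y ≥ 14: [(15,14) (15,220/13) (67/7,14)]
4. After y ≤ 20: [(15,14) (15,220/13) (67/7,14)]
5. Canonical ring: [(67/7,14) (15,14) (15,220/13)]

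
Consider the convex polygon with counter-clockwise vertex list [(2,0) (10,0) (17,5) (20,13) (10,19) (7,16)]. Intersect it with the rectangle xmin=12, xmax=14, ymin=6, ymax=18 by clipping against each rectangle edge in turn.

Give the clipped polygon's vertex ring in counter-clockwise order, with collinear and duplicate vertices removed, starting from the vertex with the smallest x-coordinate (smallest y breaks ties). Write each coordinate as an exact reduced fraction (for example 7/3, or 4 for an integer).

1. After x ≥ 12: [(12,10/7) (17,5) (20,13) (12,89/5)]
2. After x ≤ 14: [(12,10/7) (14,20/7) (14,83/5) (12,89/5)]
3. After y ≥ 6: [(12,6) (14,6) (14,83/5) (12,89/5)]
4. After y ≤ 18: [(12,6) (14,6) (14,83/5) (12,89/5)]
5. Canonical ring: [(12,6) (14,6) (14,83/5) (12,89/5)]

Clipped polygon: [(12,6) (14,6) (14,83/5) (12,89/5)]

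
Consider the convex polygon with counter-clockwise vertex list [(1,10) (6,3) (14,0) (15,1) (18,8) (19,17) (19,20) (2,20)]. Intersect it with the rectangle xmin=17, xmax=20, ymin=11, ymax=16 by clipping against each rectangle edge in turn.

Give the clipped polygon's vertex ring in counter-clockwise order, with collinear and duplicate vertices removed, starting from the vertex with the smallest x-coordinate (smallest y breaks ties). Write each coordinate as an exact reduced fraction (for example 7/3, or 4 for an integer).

1. After x ≥ 17: [(17,17/3) (18,8) (19,17) (19,20) (17,20)]
2. After x ≤ 20: [(17,17/3) (18,8) (19,17) (19,20) (17,20)]
3. After y ≥ 11: [(17,11) (55/3,11) (19,17) (19,20) (17,20)]
4. After y ≤ 16: [(17,16) (17,11) (55/3,11) (170/9,16)]
5. Canonical ring: [(17,11) (55/3,11) (170/9,16) (17,16)]

Clipped polygon: [(17,11) (55/3,11) (170/9,16) (17,16)]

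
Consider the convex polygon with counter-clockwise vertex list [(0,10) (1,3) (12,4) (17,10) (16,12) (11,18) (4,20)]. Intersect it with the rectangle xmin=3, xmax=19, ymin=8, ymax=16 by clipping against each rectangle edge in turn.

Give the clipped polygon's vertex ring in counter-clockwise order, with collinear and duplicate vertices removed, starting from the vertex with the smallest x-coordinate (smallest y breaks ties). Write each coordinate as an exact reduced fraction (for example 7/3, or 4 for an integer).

Clipped polygon: [(3,8) (46/3,8) (17,10) (16,12) (38/3,16) (3,16)]

1. After x ≥ 3: [(3,35/2) (3,35/11) (12,4) (17,10) (16,12) (11,18) (4,20)]
2. After x ≤ 19: [(3,35/2) (3,35/11) (12,4) (17,10) (16,12) (11,18) (4,20)]
3. After y ≥ 8: [(3,35/2) (3,8) (46/3,8) (17,10) (16,12) (11,18) (4,20)]
4. After y ≤ 16: [(3,16) (3,8) (46/3,8) (17,10) (16,12) (38/3,16)]
5. Canonical ring: [(3,8) (46/3,8) (17,10) (16,12) (38/3,16) (3,16)]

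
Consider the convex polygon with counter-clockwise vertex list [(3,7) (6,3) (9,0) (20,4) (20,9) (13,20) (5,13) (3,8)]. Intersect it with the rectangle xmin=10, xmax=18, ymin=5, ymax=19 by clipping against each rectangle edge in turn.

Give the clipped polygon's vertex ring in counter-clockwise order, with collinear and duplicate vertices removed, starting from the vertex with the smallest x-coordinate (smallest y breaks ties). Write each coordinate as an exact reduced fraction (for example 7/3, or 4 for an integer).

Clipped polygon: [(10,5) (18,5) (18,85/7) (150/11,19) (83/7,19) (10,139/8)]

1. After x ≥ 10: [(10,4/11) (20,4) (20,9) (13,20) (10,139/8)]
2. After x ≤ 18: [(10,4/11) (18,36/11) (18,85/7) (13,20) (10,139/8)]
3. After y ≥ 5: [(10,5) (18,5) (18,85/7) (13,20) (10,139/8)]
4. After y ≤ 19: [(10,5) (18,5) (18,85/7) (150/11,19) (83/7,19) (10,139/8)]
5. Canonical ring: [(10,5) (18,5) (18,85/7) (150/11,19) (83/7,19) (10,139/8)]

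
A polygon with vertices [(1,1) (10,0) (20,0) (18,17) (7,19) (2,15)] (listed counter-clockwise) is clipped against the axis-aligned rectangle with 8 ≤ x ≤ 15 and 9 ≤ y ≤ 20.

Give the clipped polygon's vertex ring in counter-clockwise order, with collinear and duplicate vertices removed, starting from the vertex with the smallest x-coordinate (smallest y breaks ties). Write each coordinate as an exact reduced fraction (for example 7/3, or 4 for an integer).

Clipped polygon: [(8,9) (15,9) (15,193/11) (8,207/11)]

1. After x ≥ 8: [(8,2/9) (10,0) (20,0) (18,17) (8,207/11)]
2. After x ≤ 15: [(8,2/9) (10,0) (15,0) (15,193/11) (8,207/11)]
3. After y ≥ 9: [(8,9) (15,9) (15,193/11) (8,207/11)]
4. After y ≤ 20: [(8,9) (15,9) (15,193/11) (8,207/11)]
5. Canonical ring: [(8,9) (15,9) (15,193/11) (8,207/11)]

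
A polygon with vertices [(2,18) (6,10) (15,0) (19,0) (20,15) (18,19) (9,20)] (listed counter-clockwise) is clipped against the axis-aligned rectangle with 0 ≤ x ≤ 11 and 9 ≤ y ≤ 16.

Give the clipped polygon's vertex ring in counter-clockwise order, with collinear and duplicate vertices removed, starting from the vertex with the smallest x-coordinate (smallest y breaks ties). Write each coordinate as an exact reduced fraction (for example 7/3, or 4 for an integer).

1. After x ≥ 0: [(2,18) (6,10) (15,0) (19,0) (20,15) (18,19) (9,20)]
2. After x ≤ 11: [(2,18) (6,10) (11,40/9) (11,178/9) (9,20)]
3. After y ≥ 9: [(2,18) (6,10) (69/10,9) (11,9) (11,178/9) (9,20)]
4. After y ≤ 16: [(3,16) (6,10) (69/10,9) (11,9) (11,16)]
5. Canonical ring: [(3,16) (6,10) (69/10,9) (11,9) (11,16)]

Clipped polygon: [(3,16) (6,10) (69/10,9) (11,9) (11,16)]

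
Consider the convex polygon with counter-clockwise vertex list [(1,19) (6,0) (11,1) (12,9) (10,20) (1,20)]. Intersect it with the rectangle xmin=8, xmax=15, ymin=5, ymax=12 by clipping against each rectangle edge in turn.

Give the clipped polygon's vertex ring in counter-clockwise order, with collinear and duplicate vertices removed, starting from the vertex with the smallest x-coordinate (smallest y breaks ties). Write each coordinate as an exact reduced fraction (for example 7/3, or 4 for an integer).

Clipped polygon: [(8,5) (23/2,5) (12,9) (126/11,12) (8,12)]

1. After x ≥ 8: [(8,2/5) (11,1) (12,9) (10,20) (8,20)]
2. After x ≤ 15: [(8,2/5) (11,1) (12,9) (10,20) (8,20)]
3. After y ≥ 5: [(8,5) (23/2,5) (12,9) (10,20) (8,20)]
4. After y ≤ 12: [(8,12) (8,5) (23/2,5) (12,9) (126/11,12)]
5. Canonical ring: [(8,5) (23/2,5) (12,9) (126/11,12) (8,12)]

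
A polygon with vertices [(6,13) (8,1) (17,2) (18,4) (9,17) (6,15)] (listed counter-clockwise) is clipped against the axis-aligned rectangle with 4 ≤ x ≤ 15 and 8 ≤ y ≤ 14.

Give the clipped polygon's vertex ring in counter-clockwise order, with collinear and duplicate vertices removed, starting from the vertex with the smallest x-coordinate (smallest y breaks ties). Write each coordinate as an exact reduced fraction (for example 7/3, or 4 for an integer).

1. After x ≥ 4: [(6,13) (8,1) (17,2) (18,4) (9,17) (6,15)]
2. After x ≤ 15: [(6,13) (8,1) (15,16/9) (15,25/3) (9,17) (6,15)]
3. After y ≥ 8: [(6,13) (41/6,8) (15,8) (15,25/3) (9,17) (6,15)]
4. After y ≤ 14: [(6,14) (6,13) (41/6,8) (15,8) (15,25/3) (144/13,14)]
5. Canonical ring: [(6,13) (41/6,8) (15,8) (15,25/3) (144/13,14) (6,14)]

Clipped polygon: [(6,13) (41/6,8) (15,8) (15,25/3) (144/13,14) (6,14)]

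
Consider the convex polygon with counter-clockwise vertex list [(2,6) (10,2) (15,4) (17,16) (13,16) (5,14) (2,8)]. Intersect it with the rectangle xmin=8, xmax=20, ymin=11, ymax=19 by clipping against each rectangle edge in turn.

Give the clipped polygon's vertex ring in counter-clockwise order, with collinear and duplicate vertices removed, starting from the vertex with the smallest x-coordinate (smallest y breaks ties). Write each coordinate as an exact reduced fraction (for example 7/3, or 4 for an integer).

Clipped polygon: [(8,11) (97/6,11) (17,16) (13,16) (8,59/4)]

1. After x ≥ 8: [(8,3) (10,2) (15,4) (17,16) (13,16) (8,59/4)]
2. After x ≤ 20: [(8,3) (10,2) (15,4) (17,16) (13,16) (8,59/4)]
3. After y ≥ 11: [(8,11) (97/6,11) (17,16) (13,16) (8,59/4)]
4. After y ≤ 19: [(8,11) (97/6,11) (17,16) (13,16) (8,59/4)]
5. Canonical ring: [(8,11) (97/6,11) (17,16) (13,16) (8,59/4)]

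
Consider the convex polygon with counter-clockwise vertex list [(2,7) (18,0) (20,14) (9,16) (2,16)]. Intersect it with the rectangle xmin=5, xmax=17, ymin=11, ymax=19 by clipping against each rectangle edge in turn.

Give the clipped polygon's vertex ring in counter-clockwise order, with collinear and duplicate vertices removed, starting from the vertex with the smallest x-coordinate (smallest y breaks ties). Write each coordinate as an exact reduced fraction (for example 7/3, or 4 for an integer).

Clipped polygon: [(5,11) (17,11) (17,160/11) (9,16) (5,16)]

1. After x ≥ 5: [(5,91/16) (18,0) (20,14) (9,16) (5,16)]
2. After x ≤ 17: [(5,91/16) (17,7/16) (17,160/11) (9,16) (5,16)]
3. After y ≥ 11: [(5,11) (17,11) (17,160/11) (9,16) (5,16)]
4. After y ≤ 19: [(5,11) (17,11) (17,160/11) (9,16) (5,16)]
5. Canonical ring: [(5,11) (17,11) (17,160/11) (9,16) (5,16)]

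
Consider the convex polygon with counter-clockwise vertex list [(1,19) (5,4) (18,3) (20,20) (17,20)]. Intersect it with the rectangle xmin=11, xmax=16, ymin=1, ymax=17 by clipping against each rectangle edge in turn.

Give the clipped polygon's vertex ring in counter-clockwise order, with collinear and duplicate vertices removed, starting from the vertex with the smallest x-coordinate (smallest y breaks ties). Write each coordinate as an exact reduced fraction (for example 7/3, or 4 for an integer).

Clipped polygon: [(11,46/13) (16,41/13) (16,17) (11,17)]

1. After x ≥ 11: [(11,157/8) (11,46/13) (18,3) (20,20) (17,20)]
2. After x ≤ 16: [(16,319/16) (11,157/8) (11,46/13) (16,41/13)]
3. After y ≥ 1: [(16,319/16) (11,157/8) (11,46/13) (16,41/13)]
4. After y ≤ 17: [(16,17) (11,17) (11,46/13) (16,41/13)]
5. Canonical ring: [(11,46/13) (16,41/13) (16,17) (11,17)]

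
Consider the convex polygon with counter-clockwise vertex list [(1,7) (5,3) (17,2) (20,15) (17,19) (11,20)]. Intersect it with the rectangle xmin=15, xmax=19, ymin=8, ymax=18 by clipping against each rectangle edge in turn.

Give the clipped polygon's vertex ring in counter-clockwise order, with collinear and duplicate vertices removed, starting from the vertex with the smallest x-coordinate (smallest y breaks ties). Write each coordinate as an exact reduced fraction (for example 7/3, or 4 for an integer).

Clipped polygon: [(15,8) (239/13,8) (19,32/3) (19,49/3) (71/4,18) (15,18)]

1. After x ≥ 15: [(15,13/6) (17,2) (20,15) (17,19) (15,58/3)]
2. After x ≤ 19: [(15,13/6) (17,2) (19,32/3) (19,49/3) (17,19) (15,58/3)]
3. After y ≥ 8: [(15,8) (239/13,8) (19,32/3) (19,49/3) (17,19) (15,58/3)]
4. After y ≤ 18: [(15,18) (15,8) (239/13,8) (19,32/3) (19,49/3) (71/4,18)]
5. Canonical ring: [(15,8) (239/13,8) (19,32/3) (19,49/3) (71/4,18) (15,18)]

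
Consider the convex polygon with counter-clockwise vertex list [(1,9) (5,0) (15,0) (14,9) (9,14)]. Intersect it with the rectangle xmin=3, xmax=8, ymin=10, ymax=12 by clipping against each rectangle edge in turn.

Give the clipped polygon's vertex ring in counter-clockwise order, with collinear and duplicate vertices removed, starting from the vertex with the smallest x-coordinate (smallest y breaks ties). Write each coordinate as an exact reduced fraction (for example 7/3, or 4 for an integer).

Clipped polygon: [(3,10) (8,10) (8,12) (29/5,12) (3,41/4)]

1. After x ≥ 3: [(3,41/4) (3,9/2) (5,0) (15,0) (14,9) (9,14)]
2. After x ≤ 8: [(8,107/8) (3,41/4) (3,9/2) (5,0) (8,0)]
3. After y ≥ 10: [(8,10) (8,107/8) (3,41/4) (3,10)]
4. After y ≤ 12: [(8,10) (8,12) (29/5,12) (3,41/4) (3,10)]
5. Canonical ring: [(3,10) (8,10) (8,12) (29/5,12) (3,41/4)]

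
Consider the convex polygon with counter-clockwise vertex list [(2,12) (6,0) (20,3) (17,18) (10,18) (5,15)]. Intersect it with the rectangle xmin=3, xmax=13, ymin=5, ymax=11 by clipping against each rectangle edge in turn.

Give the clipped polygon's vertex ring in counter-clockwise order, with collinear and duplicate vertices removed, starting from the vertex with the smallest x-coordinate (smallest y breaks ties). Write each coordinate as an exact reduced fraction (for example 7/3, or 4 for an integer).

1. After x ≥ 3: [(3,13) (3,9) (6,0) (20,3) (17,18) (10,18) (5,15)]
2. After x ≤ 13: [(3,13) (3,9) (6,0) (13,3/2) (13,18) (10,18) (5,15)]
3. After y ≥ 5: [(3,13) (3,9) (13/3,5) (13,5) (13,18) (10,18) (5,15)]
4. After y ≤ 11: [(3,11) (3,9) (13/3,5) (13,5) (13,11)]
5. Canonical ring: [(3,9) (13/3,5) (13,5) (13,11) (3,11)]

Clipped polygon: [(3,9) (13/3,5) (13,5) (13,11) (3,11)]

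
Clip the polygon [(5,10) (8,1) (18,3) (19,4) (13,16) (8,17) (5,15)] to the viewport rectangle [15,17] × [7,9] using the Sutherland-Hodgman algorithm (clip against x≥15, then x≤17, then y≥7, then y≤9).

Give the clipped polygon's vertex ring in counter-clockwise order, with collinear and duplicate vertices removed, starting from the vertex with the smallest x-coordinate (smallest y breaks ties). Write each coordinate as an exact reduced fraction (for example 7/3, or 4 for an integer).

1. After x ≥ 15: [(15,12/5) (18,3) (19,4) (15,12)]
2. After x ≤ 17: [(15,12/5) (17,14/5) (17,8) (15,12)]
3. After y ≥ 7: [(15,7) (17,7) (17,8) (15,12)]
4. After y ≤ 9: [(15,9) (15,7) (17,7) (17,8) (33/2,9)]
5. Canonical ring: [(15,7) (17,7) (17,8) (33/2,9) (15,9)]

Clipped polygon: [(15,7) (17,7) (17,8) (33/2,9) (15,9)]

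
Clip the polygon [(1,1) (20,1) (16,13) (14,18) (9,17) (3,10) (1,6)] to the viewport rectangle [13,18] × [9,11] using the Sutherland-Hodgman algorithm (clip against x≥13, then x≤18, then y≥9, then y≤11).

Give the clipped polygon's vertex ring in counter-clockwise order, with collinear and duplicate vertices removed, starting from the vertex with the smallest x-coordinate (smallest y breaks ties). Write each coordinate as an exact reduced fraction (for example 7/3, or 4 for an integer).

Clipped polygon: [(13,9) (52/3,9) (50/3,11) (13,11)]

1. After x ≥ 13: [(13,1) (20,1) (16,13) (14,18) (13,89/5)]
2. After x ≤ 18: [(13,1) (18,1) (18,7) (16,13) (14,18) (13,89/5)]
3. After y ≥ 9: [(13,9) (52/3,9) (16,13) (14,18) (13,89/5)]
4. After y ≤ 11: [(13,11) (13,9) (52/3,9) (50/3,11)]
5. Canonical ring: [(13,9) (52/3,9) (50/3,11) (13,11)]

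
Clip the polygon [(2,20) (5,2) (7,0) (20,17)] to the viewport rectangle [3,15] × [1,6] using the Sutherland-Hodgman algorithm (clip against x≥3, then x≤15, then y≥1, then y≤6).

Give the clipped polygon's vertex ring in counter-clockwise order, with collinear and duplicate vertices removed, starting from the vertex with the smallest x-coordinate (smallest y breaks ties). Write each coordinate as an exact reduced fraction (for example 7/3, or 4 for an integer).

1. After x ≥ 3: [(3,119/6) (3,14) (5,2) (7,0) (20,17)]
2. After x ≤ 15: [(15,107/6) (3,119/6) (3,14) (5,2) (7,0) (15,136/13)]
3. After y ≥ 1: [(15,107/6) (3,119/6) (3,14) (5,2) (6,1) (132/17,1) (15,136/13)]
4. After y ≤ 6: [(13/3,6) (5,2) (6,1) (132/17,1) (197/17,6)]
5. Canonical ring: [(13/3,6) (5,2) (6,1) (132/17,1) (197/17,6)]

Clipped polygon: [(13/3,6) (5,2) (6,1) (132/17,1) (197/17,6)]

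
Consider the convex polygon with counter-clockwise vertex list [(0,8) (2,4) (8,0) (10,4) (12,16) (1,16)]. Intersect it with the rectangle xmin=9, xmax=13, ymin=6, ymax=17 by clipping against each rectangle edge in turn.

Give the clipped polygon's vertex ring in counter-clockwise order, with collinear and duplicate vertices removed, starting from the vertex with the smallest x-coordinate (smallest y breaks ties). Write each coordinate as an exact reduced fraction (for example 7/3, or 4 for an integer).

1. After x ≥ 9: [(9,2) (10,4) (12,16) (9,16)]
2. After x ≤ 13: [(9,2) (10,4) (12,16) (9,16)]
3. After y ≥ 6: [(9,6) (31/3,6) (12,16) (9,16)]
4. After y ≤ 17: [(9,6) (31/3,6) (12,16) (9,16)]
5. Canonical ring: [(9,6) (31/3,6) (12,16) (9,16)]

Clipped polygon: [(9,6) (31/3,6) (12,16) (9,16)]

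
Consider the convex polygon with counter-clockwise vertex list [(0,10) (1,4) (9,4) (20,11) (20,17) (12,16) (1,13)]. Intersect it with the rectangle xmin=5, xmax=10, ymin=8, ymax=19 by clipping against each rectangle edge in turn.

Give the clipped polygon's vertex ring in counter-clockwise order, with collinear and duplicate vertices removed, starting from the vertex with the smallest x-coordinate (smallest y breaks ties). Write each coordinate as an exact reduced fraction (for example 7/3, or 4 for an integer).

Clipped polygon: [(5,8) (10,8) (10,170/11) (5,155/11)]

1. After x ≥ 5: [(5,4) (9,4) (20,11) (20,17) (12,16) (5,155/11)]
2. After x ≤ 10: [(5,4) (9,4) (10,51/11) (10,170/11) (5,155/11)]
3. After y ≥ 8: [(5,8) (10,8) (10,170/11) (5,155/11)]
4. After y ≤ 19: [(5,8) (10,8) (10,170/11) (5,155/11)]
5. Canonical ring: [(5,8) (10,8) (10,170/11) (5,155/11)]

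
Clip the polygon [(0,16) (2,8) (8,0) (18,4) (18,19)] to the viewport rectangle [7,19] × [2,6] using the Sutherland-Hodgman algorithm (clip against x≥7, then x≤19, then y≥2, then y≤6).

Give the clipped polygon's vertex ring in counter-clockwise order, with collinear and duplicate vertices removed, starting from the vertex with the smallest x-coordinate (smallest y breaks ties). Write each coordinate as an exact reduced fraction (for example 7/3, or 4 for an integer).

1. After x ≥ 7: [(7,103/6) (7,4/3) (8,0) (18,4) (18,19)]
2. After x ≤ 19: [(7,103/6) (7,4/3) (8,0) (18,4) (18,19)]
3. After y ≥ 2: [(7,103/6) (7,2) (13,2) (18,4) (18,19)]
4. After y ≤ 6: [(7,6) (7,2) (13,2) (18,4) (18,6)]
5. Canonical ring: [(7,2) (13,2) (18,4) (18,6) (7,6)]

Clipped polygon: [(7,2) (13,2) (18,4) (18,6) (7,6)]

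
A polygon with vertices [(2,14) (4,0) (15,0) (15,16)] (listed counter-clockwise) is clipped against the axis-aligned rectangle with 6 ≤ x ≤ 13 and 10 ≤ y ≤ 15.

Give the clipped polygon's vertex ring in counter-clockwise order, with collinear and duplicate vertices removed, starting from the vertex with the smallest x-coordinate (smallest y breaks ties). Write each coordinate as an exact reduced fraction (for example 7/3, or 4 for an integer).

Clipped polygon: [(6,10) (13,10) (13,15) (17/2,15) (6,190/13)]

1. After x ≥ 6: [(6,190/13) (6,0) (15,0) (15,16)]
2. After x ≤ 13: [(13,204/13) (6,190/13) (6,0) (13,0)]
3. After y ≥ 10: [(13,10) (13,204/13) (6,190/13) (6,10)]
4. After y ≤ 15: [(13,10) (13,15) (17/2,15) (6,190/13) (6,10)]
5. Canonical ring: [(6,10) (13,10) (13,15) (17/2,15) (6,190/13)]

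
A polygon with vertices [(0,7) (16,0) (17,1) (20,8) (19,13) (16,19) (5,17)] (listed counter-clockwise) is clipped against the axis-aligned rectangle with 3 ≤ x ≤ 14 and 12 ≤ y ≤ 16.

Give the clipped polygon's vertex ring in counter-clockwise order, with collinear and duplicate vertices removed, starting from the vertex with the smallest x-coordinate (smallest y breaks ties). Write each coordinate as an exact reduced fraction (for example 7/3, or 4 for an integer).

1. After x ≥ 3: [(3,13) (3,91/16) (16,0) (17,1) (20,8) (19,13) (16,19) (5,17)]
2. After x ≤ 14: [(3,13) (3,91/16) (14,7/8) (14,205/11) (5,17)]
3. After y ≥ 12: [(3,13) (3,12) (14,12) (14,205/11) (5,17)]
4. After y ≤ 16: [(9/2,16) (3,13) (3,12) (14,12) (14,16)]
5. Canonical ring: [(3,12) (14,12) (14,16) (9/2,16) (3,13)]

Clipped polygon: [(3,12) (14,12) (14,16) (9/2,16) (3,13)]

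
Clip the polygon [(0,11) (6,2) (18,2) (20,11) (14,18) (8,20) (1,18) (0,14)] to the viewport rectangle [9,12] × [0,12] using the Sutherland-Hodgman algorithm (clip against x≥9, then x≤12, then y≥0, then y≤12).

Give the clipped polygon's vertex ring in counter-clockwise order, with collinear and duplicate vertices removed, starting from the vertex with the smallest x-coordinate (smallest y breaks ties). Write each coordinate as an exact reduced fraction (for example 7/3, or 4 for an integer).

Clipped polygon: [(9,2) (12,2) (12,12) (9,12)]

1. After x ≥ 9: [(9,2) (18,2) (20,11) (14,18) (9,59/3)]
2. After x ≤ 12: [(9,2) (12,2) (12,56/3) (9,59/3)]
3. After y ≥ 0: [(9,2) (12,2) (12,56/3) (9,59/3)]
4. After y ≤ 12: [(9,12) (9,2) (12,2) (12,12)]
5. Canonical ring: [(9,2) (12,2) (12,12) (9,12)]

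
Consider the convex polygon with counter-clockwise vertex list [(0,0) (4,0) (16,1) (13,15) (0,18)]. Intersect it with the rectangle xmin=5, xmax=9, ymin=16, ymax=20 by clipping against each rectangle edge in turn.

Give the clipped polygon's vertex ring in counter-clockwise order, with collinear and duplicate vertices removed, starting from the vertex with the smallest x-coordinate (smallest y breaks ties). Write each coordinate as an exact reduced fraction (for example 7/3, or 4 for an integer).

Clipped polygon: [(5,16) (26/3,16) (5,219/13)]

1. After x ≥ 5: [(5,1/12) (16,1) (13,15) (5,219/13)]
2. After x ≤ 9: [(5,1/12) (9,5/12) (9,207/13) (5,219/13)]
3. After y ≥ 16: [(5,16) (26/3,16) (5,219/13)]
4. After y ≤ 20: [(5,16) (26/3,16) (5,219/13)]
5. Canonical ring: [(5,16) (26/3,16) (5,219/13)]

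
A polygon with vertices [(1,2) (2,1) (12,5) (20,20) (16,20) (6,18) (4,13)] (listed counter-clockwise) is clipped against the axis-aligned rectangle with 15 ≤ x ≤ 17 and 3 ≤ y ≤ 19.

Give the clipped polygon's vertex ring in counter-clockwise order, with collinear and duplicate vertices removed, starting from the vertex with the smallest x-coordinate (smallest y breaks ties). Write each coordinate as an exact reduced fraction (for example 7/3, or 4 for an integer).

1. After x ≥ 15: [(15,85/8) (20,20) (16,20) (15,99/5)]
2. After x ≤ 17: [(15,85/8) (17,115/8) (17,20) (16,20) (15,99/5)]
3. After y ≥ 3: [(15,85/8) (17,115/8) (17,20) (16,20) (15,99/5)]
4. After y ≤ 19: [(15,19) (15,85/8) (17,115/8) (17,19)]
5. Canonical ring: [(15,85/8) (17,115/8) (17,19) (15,19)]

Clipped polygon: [(15,85/8) (17,115/8) (17,19) (15,19)]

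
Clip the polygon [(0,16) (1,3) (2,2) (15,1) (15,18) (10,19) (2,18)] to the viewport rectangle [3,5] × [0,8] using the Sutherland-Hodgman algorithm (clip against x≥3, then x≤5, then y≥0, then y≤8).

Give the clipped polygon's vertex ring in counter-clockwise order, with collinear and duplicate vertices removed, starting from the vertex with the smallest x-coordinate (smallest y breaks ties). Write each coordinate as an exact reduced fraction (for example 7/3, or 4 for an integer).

1. After x ≥ 3: [(3,25/13) (15,1) (15,18) (10,19) (3,145/8)]
2. After x ≤ 5: [(3,25/13) (5,23/13) (5,147/8) (3,145/8)]
3. After y ≥ 0: [(3,25/13) (5,23/13) (5,147/8) (3,145/8)]
4. After y ≤ 8: [(3,8) (3,25/13) (5,23/13) (5,8)]
5. Canonical ring: [(3,25/13) (5,23/13) (5,8) (3,8)]

Clipped polygon: [(3,25/13) (5,23/13) (5,8) (3,8)]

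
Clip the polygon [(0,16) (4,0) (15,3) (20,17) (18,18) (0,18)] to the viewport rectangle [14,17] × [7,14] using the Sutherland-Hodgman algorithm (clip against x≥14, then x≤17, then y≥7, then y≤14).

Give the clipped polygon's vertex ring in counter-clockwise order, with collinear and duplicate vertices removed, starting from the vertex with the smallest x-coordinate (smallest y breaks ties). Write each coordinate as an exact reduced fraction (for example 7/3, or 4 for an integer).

Clipped polygon: [(14,7) (115/7,7) (17,43/5) (17,14) (14,14)]

1. After x ≥ 14: [(14,30/11) (15,3) (20,17) (18,18) (14,18)]
2. After x ≤ 17: [(14,30/11) (15,3) (17,43/5) (17,18) (14,18)]
3. After y ≥ 7: [(14,7) (115/7,7) (17,43/5) (17,18) (14,18)]
4. After y ≤ 14: [(14,14) (14,7) (115/7,7) (17,43/5) (17,14)]
5. Canonical ring: [(14,7) (115/7,7) (17,43/5) (17,14) (14,14)]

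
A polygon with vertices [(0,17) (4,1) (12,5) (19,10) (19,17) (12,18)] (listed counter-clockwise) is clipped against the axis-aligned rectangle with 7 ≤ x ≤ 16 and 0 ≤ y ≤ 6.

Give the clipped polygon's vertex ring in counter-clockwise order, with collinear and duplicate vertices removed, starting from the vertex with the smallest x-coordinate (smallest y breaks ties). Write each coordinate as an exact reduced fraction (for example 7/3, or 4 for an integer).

1. After x ≥ 7: [(7,211/12) (7,5/2) (12,5) (19,10) (19,17) (12,18)]
2. After x ≤ 16: [(7,211/12) (7,5/2) (12,5) (16,55/7) (16,122/7) (12,18)]
3. After y ≥ 0: [(7,211/12) (7,5/2) (12,5) (16,55/7) (16,122/7) (12,18)]
4. After y ≤ 6: [(7,6) (7,5/2) (12,5) (67/5,6)]
5. Canonical ring: [(7,5/2) (12,5) (67/5,6) (7,6)]

Clipped polygon: [(7,5/2) (12,5) (67/5,6) (7,6)]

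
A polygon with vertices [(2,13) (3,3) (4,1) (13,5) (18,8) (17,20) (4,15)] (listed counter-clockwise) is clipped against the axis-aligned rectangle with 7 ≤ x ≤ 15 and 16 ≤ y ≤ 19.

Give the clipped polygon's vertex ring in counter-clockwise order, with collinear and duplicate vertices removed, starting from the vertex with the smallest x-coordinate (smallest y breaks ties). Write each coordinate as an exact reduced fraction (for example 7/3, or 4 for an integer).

Clipped polygon: [(7,16) (15,16) (15,19) (72/5,19) (7,210/13)]

1. After x ≥ 7: [(7,7/3) (13,5) (18,8) (17,20) (7,210/13)]
2. After x ≤ 15: [(7,7/3) (13,5) (15,31/5) (15,250/13) (7,210/13)]
3. After y ≥ 16: [(7,16) (15,16) (15,250/13) (7,210/13)]
4. After y ≤ 19: [(7,16) (15,16) (15,19) (72/5,19) (7,210/13)]
5. Canonical ring: [(7,16) (15,16) (15,19) (72/5,19) (7,210/13)]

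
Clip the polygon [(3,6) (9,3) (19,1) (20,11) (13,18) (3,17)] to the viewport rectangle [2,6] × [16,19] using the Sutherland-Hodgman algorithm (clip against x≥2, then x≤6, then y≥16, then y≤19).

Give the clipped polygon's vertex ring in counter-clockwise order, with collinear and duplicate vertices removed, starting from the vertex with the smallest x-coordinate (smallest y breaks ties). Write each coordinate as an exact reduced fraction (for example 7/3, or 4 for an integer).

Clipped polygon: [(3,16) (6,16) (6,173/10) (3,17)]

1. After x ≥ 2: [(3,6) (9,3) (19,1) (20,11) (13,18) (3,17)]
2. After x ≤ 6: [(3,6) (6,9/2) (6,173/10) (3,17)]
3. After y ≥ 16: [(3,16) (6,16) (6,173/10) (3,17)]
4. After y ≤ 19: [(3,16) (6,16) (6,173/10) (3,17)]
5. Canonical ring: [(3,16) (6,16) (6,173/10) (3,17)]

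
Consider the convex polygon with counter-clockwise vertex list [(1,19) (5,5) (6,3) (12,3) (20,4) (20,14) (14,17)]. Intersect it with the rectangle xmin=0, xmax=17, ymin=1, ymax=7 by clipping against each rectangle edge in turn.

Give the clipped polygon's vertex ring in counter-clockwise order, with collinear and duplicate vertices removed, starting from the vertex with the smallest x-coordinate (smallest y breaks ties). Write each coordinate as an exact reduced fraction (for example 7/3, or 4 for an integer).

1. After x ≥ 0: [(1,19) (5,5) (6,3) (12,3) (20,4) (20,14) (14,17)]
2. After x ≤ 17: [(1,19) (5,5) (6,3) (12,3) (17,29/8) (17,31/2) (14,17)]
3. After y ≥ 1: [(1,19) (5,5) (6,3) (12,3) (17,29/8) (17,31/2) (14,17)]
4. After y ≤ 7: [(31/7,7) (5,5) (6,3) (12,3) (17,29/8) (17,7)]
5. Canonical ring: [(31/7,7) (5,5) (6,3) (12,3) (17,29/8) (17,7)]

Clipped polygon: [(31/7,7) (5,5) (6,3) (12,3) (17,29/8) (17,7)]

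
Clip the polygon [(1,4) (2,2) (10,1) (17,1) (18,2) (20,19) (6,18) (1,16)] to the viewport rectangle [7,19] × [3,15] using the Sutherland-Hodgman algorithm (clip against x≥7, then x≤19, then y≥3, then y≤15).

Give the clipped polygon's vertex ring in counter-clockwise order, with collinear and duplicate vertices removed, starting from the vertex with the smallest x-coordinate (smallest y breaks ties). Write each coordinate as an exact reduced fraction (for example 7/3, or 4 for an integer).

1. After x ≥ 7: [(7,11/8) (10,1) (17,1) (18,2) (20,19) (7,253/14)]
2. After x ≤ 19: [(7,11/8) (10,1) (17,1) (18,2) (19,21/2) (19,265/14) (7,253/14)]
3. After y ≥ 3: [(7,3) (308/17,3) (19,21/2) (19,265/14) (7,253/14)]
4. After y ≤ 15: [(7,15) (7,3) (308/17,3) (19,21/2) (19,15)]
5. Canonical ring: [(7,3) (308/17,3) (19,21/2) (19,15) (7,15)]

Clipped polygon: [(7,3) (308/17,3) (19,21/2) (19,15) (7,15)]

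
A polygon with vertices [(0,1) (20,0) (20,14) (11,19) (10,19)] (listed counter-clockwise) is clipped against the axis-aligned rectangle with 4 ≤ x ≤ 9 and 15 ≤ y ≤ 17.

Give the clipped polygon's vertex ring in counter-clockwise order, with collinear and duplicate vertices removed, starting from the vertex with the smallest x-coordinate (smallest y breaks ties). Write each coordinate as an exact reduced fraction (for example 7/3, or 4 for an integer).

Clipped polygon: [(70/9,15) (9,15) (9,17) (80/9,17)]

1. After x ≥ 4: [(4,41/5) (4,4/5) (20,0) (20,14) (11,19) (10,19)]
2. After x ≤ 9: [(9,86/5) (4,41/5) (4,4/5) (9,11/20)]
3. After y ≥ 15: [(9,15) (9,86/5) (70/9,15)]
4. After y ≤ 17: [(9,15) (9,17) (80/9,17) (70/9,15)]
5. Canonical ring: [(70/9,15) (9,15) (9,17) (80/9,17)]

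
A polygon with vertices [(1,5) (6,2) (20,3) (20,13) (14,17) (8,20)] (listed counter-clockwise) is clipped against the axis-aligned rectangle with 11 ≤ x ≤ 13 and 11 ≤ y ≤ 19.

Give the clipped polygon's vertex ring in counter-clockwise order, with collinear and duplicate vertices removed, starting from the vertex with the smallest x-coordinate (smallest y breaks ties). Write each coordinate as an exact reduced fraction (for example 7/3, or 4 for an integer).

1. After x ≥ 11: [(11,33/14) (20,3) (20,13) (14,17) (11,37/2)]
2. After x ≤ 13: [(11,33/14) (13,5/2) (13,35/2) (11,37/2)]
3. After y ≥ 11: [(11,11) (13,11) (13,35/2) (11,37/2)]
4. After y ≤ 19: [(11,11) (13,11) (13,35/2) (11,37/2)]
5. Canonical ring: [(11,11) (13,11) (13,35/2) (11,37/2)]

Clipped polygon: [(11,11) (13,11) (13,35/2) (11,37/2)]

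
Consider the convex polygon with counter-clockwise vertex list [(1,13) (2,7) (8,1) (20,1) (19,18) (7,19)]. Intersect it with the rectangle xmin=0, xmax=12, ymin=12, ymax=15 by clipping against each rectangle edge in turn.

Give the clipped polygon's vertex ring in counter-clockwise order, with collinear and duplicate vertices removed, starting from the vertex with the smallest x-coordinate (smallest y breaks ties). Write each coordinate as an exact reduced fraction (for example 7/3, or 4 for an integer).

1. After x ≥ 0: [(1,13) (2,7) (8,1) (20,1) (19,18) (7,19)]
2. After x ≤ 12: [(1,13) (2,7) (8,1) (12,1) (12,223/12) (7,19)]
3. After y ≥ 12: [(1,13) (7/6,12) (12,12) (12,223/12) (7,19)]
4. After y ≤ 15: [(3,15) (1,13) (7/6,12) (12,12) (12,15)]
5. Canonical ring: [(1,13) (7/6,12) (12,12) (12,15) (3,15)]

Clipped polygon: [(1,13) (7/6,12) (12,12) (12,15) (3,15)]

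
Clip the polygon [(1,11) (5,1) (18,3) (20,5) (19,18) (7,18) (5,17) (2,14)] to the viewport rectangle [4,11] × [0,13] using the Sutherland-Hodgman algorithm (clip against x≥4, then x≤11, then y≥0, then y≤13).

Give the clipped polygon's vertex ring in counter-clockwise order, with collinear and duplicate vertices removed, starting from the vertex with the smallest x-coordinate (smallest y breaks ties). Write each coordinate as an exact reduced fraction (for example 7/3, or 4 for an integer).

Clipped polygon: [(4,7/2) (5,1) (11,25/13) (11,13) (4,13)]

1. After x ≥ 4: [(4,7/2) (5,1) (18,3) (20,5) (19,18) (7,18) (5,17) (4,16)]
2. After x ≤ 11: [(4,7/2) (5,1) (11,25/13) (11,18) (7,18) (5,17) (4,16)]
3. After y ≥ 0: [(4,7/2) (5,1) (11,25/13) (11,18) (7,18) (5,17) (4,16)]
4. After y ≤ 13: [(4,13) (4,7/2) (5,1) (11,25/13) (11,13)]
5. Canonical ring: [(4,7/2) (5,1) (11,25/13) (11,13) (4,13)]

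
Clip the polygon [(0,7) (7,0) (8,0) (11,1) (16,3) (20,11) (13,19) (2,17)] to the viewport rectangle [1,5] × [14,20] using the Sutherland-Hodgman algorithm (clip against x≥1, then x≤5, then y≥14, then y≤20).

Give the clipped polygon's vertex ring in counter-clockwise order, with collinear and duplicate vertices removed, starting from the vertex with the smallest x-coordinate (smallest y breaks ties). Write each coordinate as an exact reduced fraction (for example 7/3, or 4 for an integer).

Clipped polygon: [(7/5,14) (5,14) (5,193/11) (2,17)]

1. After x ≥ 1: [(1,12) (1,6) (7,0) (8,0) (11,1) (16,3) (20,11) (13,19) (2,17)]
2. After x ≤ 5: [(1,12) (1,6) (5,2) (5,193/11) (2,17)]
3. After y ≥ 14: [(7/5,14) (5,14) (5,193/11) (2,17)]
4. After y ≤ 20: [(7/5,14) (5,14) (5,193/11) (2,17)]
5. Canonical ring: [(7/5,14) (5,14) (5,193/11) (2,17)]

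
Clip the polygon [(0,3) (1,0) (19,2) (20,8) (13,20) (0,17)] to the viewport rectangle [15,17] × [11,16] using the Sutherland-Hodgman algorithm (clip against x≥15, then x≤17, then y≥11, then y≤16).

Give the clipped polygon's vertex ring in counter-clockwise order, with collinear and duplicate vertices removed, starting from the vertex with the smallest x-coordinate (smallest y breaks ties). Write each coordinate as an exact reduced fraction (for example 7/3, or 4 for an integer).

1. After x ≥ 15: [(15,14/9) (19,2) (20,8) (15,116/7)]
2. After x ≤ 17: [(15,14/9) (17,16/9) (17,92/7) (15,116/7)]
3. After y ≥ 11: [(15,11) (17,11) (17,92/7) (15,116/7)]
4. After y ≤ 16: [(15,16) (15,11) (17,11) (17,92/7) (46/3,16)]
5. Canonical ring: [(15,11) (17,11) (17,92/7) (46/3,16) (15,16)]

Clipped polygon: [(15,11) (17,11) (17,92/7) (46/3,16) (15,16)]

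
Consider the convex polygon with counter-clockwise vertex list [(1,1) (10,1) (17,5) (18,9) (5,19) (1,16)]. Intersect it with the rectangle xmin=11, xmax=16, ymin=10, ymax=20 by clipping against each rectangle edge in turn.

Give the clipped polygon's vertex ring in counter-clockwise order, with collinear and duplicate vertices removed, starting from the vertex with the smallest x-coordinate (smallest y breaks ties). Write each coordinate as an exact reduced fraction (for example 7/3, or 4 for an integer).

Clipped polygon: [(11,10) (16,10) (16,137/13) (11,187/13)]

1. After x ≥ 11: [(11,11/7) (17,5) (18,9) (11,187/13)]
2. After x ≤ 16: [(11,11/7) (16,31/7) (16,137/13) (11,187/13)]
3. After y ≥ 10: [(11,10) (16,10) (16,137/13) (11,187/13)]
4. After y ≤ 20: [(11,10) (16,10) (16,137/13) (11,187/13)]
5. Canonical ring: [(11,10) (16,10) (16,137/13) (11,187/13)]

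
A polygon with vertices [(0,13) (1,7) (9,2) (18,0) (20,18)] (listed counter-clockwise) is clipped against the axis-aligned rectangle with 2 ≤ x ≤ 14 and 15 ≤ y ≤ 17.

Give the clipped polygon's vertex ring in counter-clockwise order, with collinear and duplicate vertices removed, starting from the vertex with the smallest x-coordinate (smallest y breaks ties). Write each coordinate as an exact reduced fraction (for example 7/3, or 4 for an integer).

1. After x ≥ 2: [(2,27/2) (2,51/8) (9,2) (18,0) (20,18)]
2. After x ≤ 14: [(14,33/2) (2,27/2) (2,51/8) (9,2) (14,8/9)]
3. After y ≥ 15: [(14,15) (14,33/2) (8,15)]
4. After y ≤ 17: [(14,15) (14,33/2) (8,15)]
5. Canonical ring: [(8,15) (14,15) (14,33/2)]

Clipped polygon: [(8,15) (14,15) (14,33/2)]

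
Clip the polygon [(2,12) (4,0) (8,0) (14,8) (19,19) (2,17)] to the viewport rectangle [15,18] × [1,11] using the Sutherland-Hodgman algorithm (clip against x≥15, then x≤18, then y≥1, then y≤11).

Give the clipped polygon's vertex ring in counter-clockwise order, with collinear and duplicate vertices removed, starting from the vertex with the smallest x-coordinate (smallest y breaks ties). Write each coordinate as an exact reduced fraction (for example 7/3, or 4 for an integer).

Clipped polygon: [(15,51/5) (169/11,11) (15,11)]

1. After x ≥ 15: [(15,51/5) (19,19) (15,315/17)]
2. After x ≤ 18: [(15,51/5) (18,84/5) (18,321/17) (15,315/17)]
3. After y ≥ 1: [(15,51/5) (18,84/5) (18,321/17) (15,315/17)]
4. After y ≤ 11: [(15,11) (15,51/5) (169/11,11)]
5. Canonical ring: [(15,51/5) (169/11,11) (15,11)]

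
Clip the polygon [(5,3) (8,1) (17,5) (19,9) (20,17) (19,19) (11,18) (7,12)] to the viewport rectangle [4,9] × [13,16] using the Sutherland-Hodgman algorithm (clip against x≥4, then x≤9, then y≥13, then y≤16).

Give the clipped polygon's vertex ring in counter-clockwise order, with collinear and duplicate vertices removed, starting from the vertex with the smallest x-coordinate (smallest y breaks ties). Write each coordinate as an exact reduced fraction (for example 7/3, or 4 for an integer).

1. After x ≥ 4: [(5,3) (8,1) (17,5) (19,9) (20,17) (19,19) (11,18) (7,12)]
2. After x ≤ 9: [(5,3) (8,1) (9,13/9) (9,15) (7,12)]
3. After y ≥ 13: [(9,13) (9,15) (23/3,13)]
4. After y ≤ 16: [(9,13) (9,15) (23/3,13)]
5. Canonical ring: [(23/3,13) (9,13) (9,15)]

Clipped polygon: [(23/3,13) (9,13) (9,15)]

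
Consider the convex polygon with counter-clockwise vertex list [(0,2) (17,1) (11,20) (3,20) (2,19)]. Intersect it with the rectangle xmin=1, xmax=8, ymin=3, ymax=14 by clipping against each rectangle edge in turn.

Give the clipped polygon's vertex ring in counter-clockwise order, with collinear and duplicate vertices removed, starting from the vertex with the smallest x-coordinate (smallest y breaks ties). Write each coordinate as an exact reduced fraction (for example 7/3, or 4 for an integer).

Clipped polygon: [(1,3) (8,3) (8,14) (24/17,14) (1,21/2)]

1. After x ≥ 1: [(1,21/2) (1,33/17) (17,1) (11,20) (3,20) (2,19)]
2. After x ≤ 8: [(1,21/2) (1,33/17) (8,26/17) (8,20) (3,20) (2,19)]
3. After y ≥ 3: [(1,21/2) (1,3) (8,3) (8,20) (3,20) (2,19)]
4. After y ≤ 14: [(24/17,14) (1,21/2) (1,3) (8,3) (8,14)]
5. Canonical ring: [(1,3) (8,3) (8,14) (24/17,14) (1,21/2)]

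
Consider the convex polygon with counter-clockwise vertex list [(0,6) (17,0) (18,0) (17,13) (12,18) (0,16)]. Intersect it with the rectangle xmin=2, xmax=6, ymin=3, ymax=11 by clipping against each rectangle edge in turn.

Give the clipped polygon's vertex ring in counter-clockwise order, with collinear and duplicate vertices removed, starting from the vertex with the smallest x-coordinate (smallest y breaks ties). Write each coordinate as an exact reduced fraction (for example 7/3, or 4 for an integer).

1. After x ≥ 2: [(2,90/17) (17,0) (18,0) (17,13) (12,18) (2,49/3)]
2. After x ≤ 6: [(2,90/17) (6,66/17) (6,17) (2,49/3)]
3. After y ≥ 3: [(2,90/17) (6,66/17) (6,17) (2,49/3)]
4. After y ≤ 11: [(2,11) (2,90/17) (6,66/17) (6,11)]
5. Canonical ring: [(2,90/17) (6,66/17) (6,11) (2,11)]

Clipped polygon: [(2,90/17) (6,66/17) (6,11) (2,11)]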